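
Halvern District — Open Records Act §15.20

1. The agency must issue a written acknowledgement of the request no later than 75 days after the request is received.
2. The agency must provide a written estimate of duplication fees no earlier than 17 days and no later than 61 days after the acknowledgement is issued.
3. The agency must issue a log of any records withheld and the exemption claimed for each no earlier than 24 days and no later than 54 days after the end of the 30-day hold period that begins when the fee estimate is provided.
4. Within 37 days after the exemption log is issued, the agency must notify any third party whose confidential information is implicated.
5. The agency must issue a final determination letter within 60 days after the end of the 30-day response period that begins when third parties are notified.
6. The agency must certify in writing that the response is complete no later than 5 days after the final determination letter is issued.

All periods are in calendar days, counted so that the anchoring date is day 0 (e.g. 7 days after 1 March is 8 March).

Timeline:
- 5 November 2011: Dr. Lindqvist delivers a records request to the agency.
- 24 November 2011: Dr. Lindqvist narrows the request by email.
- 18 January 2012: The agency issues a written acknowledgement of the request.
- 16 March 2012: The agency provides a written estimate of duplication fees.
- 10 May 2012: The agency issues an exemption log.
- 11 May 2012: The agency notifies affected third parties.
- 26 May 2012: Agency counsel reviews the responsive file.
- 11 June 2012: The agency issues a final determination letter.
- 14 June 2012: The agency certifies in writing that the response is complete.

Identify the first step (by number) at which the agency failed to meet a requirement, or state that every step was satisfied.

None — every step was satisfied

Step 1 — counting 75 days from 5 November 2011 (when the request is received) gives a deadline of 19 January 2012; 18 January 2012 is within that limit.
Step 2 — 17 and 61 days from 18 January 2012 (when the acknowledgement is issued) are 4 February 2012 and 19 March 2012 respectively; done 16 March 2012, which is between those dates.
Step 3 — 24 and 54 days from 15 April 2012 (end of the 30-day hold period, which began when the fee estimate is provided on 16 March 2012) are 9 May 2012 and 8 June 2012 respectively; done 10 May 2012, which is between those dates.
Step 4 — counting 37 days from 10 May 2012 (when the exemption log is issued) gives a deadline of 16 June 2012; completed 11 May 2012, before the deadline.
Step 5 — counting 60 days from 10 June 2012 (end of the 30-day response period, which began when third parties are notified on 11 May 2012) gives a deadline of 9 August 2012; completed 11 June 2012, before the deadline.
Step 6 — counting 5 days from 11 June 2012 (when the final determination letter is issued) gives a deadline of 16 June 2012; done 14 June 2012 — timely.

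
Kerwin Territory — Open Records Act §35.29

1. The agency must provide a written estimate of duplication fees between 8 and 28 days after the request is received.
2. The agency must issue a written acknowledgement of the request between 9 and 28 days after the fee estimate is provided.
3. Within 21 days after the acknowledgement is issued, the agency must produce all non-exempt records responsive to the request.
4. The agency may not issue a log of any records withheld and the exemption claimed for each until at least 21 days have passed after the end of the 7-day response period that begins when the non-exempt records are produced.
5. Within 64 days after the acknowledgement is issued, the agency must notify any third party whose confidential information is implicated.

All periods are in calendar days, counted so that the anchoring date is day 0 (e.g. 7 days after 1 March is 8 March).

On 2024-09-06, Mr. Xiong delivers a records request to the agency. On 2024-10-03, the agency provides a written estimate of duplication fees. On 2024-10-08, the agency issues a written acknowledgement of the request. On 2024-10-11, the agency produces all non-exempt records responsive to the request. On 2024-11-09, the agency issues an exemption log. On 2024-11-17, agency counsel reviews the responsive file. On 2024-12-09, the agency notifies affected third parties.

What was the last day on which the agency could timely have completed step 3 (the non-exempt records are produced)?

Step 3 runs from 2024-10-08, when the acknowledgement is issued. 21 days after 2024-10-08 is 2024-10-29.

2024-10-29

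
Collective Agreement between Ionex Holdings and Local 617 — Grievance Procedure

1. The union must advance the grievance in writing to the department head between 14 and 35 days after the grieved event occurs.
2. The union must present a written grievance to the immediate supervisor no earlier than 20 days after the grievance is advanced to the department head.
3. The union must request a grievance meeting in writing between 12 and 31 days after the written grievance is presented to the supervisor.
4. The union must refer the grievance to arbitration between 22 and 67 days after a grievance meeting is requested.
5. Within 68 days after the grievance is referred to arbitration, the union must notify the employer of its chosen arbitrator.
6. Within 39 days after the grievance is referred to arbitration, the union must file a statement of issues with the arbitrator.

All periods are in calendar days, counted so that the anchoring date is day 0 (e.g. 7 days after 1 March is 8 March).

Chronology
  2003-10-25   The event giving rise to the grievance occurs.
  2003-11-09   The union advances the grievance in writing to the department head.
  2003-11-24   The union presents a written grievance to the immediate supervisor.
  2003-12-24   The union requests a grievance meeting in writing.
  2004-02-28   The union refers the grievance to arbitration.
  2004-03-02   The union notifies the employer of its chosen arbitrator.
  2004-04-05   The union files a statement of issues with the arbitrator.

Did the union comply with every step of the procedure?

Step 1: the window is 14–35 days after 2003-10-25 (when the grieved event occurs), so 2003-11-08 through 2003-11-29; done 2003-11-09 — within the window.
Step 2: the earliest permitted date is 20 days after 2003-11-09 (when the grievance is advanced to the department head), i.e. 2003-11-29; acted on 2003-11-24, 5 days prematurely.
Later steps need not be reached.

No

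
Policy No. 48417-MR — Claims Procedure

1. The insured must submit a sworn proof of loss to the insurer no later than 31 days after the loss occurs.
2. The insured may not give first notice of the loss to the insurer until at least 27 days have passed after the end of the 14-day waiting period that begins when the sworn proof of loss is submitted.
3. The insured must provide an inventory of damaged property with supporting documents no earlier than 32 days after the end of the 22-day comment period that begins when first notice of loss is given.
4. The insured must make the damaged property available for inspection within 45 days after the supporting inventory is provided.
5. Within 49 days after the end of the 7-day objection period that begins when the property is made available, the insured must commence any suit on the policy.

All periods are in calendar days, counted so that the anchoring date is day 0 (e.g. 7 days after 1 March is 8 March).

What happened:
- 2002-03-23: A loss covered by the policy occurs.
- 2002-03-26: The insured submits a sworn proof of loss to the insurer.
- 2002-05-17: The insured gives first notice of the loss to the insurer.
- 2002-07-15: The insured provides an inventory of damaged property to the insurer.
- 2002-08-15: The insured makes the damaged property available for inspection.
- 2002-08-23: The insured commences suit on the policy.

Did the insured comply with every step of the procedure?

Step 1: 31 days after 2002-03-23 (when the loss occurs) is 2002-04-23; completed 2002-03-26, before the deadline.
Step 2: the earliest permitted date is 27 days after 2002-04-09 (end of the 14-day waiting period, which began when the sworn proof of loss is submitted on 2002-03-26), i.e. 2002-05-06; done 2002-05-17 — permitted.
Step 3: the earliest permitted date is 32 days after 2002-06-08 (end of the 22-day comment period, which began when first notice of loss is given on 2002-05-17), i.e. 2002-07-10; done 2002-07-15 — permitted.
Step 4: 45 days after 2002-07-15 (when the supporting inventory is provided) is 2002-08-29; 2002-08-15 is within that limit.
Step 5: 49 days after 2002-08-22 (end of the 7-day objection period, which began when the property is made available on 2002-08-15) is 2002-10-10; completed 2002-08-23, before the deadline.

Yes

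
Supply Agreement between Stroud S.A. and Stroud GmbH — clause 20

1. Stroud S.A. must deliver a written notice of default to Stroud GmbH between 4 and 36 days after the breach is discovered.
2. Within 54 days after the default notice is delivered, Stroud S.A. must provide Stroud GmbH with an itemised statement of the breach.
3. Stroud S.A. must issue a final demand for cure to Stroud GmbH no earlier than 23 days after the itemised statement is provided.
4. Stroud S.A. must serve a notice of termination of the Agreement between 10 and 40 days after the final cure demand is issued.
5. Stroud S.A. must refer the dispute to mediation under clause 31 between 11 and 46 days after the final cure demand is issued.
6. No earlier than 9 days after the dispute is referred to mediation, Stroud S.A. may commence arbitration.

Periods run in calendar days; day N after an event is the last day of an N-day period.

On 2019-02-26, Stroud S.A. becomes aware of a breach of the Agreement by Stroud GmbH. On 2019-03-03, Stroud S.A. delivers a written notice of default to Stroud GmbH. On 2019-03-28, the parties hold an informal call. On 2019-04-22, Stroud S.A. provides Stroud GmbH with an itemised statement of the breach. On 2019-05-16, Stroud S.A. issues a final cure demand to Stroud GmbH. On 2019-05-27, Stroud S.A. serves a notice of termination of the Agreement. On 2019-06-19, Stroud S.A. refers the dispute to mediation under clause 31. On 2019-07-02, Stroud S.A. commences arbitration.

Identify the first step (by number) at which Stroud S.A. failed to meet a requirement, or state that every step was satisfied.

None — every step was satisfied

Step 1 — 4 and 36 days from 2019-02-26 (when the breach is discovered) are 2019-03-02 and 2019-04-03 respectively; 2019-03-03 falls inside that range.
Step 2 — counting 54 days from 2019-03-03 (when the default notice is delivered) gives a deadline of 2019-04-26; completed 2019-04-22, before the deadline.
Step 3 — must wait 23 days from 2019-04-22 (when the itemised statement is provided), so not before 2019-05-15; 2019-05-16 is on or after that date.
Step 4 — 10 and 40 days from 2019-05-16 (when the final cure demand is issued) are 2019-05-26 and 2019-06-25 respectively; done 2019-05-27, which is between those dates.
Step 5 — 11 and 46 days from 2019-05-16 (when the final cure demand is issued) are 2019-05-27 and 2019-07-01 respectively; done 2019-06-19, which is between those dates.
Step 6 — must wait 9 days from 2019-06-19 (when the dispute is referred to mediation), so not before 2019-06-28; done 2019-07-02 — permitted.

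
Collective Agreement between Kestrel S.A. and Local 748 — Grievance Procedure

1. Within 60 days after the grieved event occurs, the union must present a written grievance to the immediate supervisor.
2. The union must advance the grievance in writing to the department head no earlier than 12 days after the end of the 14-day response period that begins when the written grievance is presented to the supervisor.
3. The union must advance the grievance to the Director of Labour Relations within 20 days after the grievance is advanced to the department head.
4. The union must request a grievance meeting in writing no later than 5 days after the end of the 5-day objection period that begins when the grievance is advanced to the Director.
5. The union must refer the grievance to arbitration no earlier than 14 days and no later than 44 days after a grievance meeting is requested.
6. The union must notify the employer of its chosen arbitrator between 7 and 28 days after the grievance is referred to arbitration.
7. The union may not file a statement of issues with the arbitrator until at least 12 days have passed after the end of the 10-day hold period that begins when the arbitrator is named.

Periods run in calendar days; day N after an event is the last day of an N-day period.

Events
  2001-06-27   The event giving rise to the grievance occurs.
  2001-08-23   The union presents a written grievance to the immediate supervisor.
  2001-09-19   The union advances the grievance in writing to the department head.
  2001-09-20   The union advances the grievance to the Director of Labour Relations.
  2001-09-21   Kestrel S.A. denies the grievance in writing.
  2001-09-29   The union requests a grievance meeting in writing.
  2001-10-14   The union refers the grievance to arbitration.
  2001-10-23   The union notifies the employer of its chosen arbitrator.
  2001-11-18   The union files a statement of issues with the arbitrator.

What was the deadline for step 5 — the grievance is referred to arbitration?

2001-11-12

Step 5 runs from 2001-09-29, when a grievance meeting is requested. The window is 14–44 days after 2001-09-29; it closes on 2001-11-12.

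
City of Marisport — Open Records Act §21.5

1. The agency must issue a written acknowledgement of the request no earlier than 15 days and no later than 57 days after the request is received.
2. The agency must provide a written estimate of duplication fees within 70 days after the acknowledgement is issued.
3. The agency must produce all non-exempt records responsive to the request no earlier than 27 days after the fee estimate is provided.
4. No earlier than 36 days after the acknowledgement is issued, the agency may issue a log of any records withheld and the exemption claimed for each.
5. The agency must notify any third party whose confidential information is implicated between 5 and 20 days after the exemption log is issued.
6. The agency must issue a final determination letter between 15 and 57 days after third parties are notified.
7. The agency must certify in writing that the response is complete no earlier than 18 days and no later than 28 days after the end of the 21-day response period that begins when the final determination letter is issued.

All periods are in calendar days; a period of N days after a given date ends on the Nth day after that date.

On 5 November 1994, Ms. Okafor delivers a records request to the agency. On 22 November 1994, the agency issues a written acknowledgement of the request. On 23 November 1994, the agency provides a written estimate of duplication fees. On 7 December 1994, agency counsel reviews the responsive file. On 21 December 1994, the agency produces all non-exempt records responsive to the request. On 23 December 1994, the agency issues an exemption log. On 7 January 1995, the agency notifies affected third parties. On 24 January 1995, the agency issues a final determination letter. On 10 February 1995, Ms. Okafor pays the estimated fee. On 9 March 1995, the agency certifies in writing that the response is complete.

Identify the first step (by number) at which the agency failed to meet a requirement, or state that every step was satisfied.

Step 1: the window is 15–57 days after 5 November 1994 (when the request is received), so 20 November 1994 through 1 January 1995; 22 November 1994 falls inside that range.
Step 2: 70 days after 22 November 1994 (when the acknowledgement is issued) is 31 January 1995; done 23 November 1994 — timely.
Step 3: the earliest permitted date is 27 days after 23 November 1994 (when the fee estimate is provided), i.e. 20 December 1994; 21 December 1994 is on or after that date.
Step 4: the earliest permitted date is 36 days after 22 November 1994 (when the acknowledgement is issued), i.e. 28 December 1994; 23 December 1994 is 5 days before the earliest permitted date.

Step 4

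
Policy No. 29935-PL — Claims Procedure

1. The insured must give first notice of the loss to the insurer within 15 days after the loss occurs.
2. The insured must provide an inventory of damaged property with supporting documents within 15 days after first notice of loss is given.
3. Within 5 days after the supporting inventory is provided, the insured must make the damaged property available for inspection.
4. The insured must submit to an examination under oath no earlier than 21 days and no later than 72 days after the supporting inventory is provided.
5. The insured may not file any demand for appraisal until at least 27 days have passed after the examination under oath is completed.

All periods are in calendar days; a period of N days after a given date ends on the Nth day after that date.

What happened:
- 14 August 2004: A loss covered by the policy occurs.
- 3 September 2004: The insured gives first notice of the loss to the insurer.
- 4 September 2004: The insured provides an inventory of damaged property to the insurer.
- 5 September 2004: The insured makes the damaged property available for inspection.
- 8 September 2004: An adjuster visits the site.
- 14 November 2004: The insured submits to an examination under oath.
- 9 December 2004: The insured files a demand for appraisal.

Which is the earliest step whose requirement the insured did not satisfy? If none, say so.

Step 1: 15 days after 14 August 2004 (when the loss occurs) is 29 August 2004; not done until 3 September 2004, 5 days after the deadline.
That is the first point of non-compliance.

Step 1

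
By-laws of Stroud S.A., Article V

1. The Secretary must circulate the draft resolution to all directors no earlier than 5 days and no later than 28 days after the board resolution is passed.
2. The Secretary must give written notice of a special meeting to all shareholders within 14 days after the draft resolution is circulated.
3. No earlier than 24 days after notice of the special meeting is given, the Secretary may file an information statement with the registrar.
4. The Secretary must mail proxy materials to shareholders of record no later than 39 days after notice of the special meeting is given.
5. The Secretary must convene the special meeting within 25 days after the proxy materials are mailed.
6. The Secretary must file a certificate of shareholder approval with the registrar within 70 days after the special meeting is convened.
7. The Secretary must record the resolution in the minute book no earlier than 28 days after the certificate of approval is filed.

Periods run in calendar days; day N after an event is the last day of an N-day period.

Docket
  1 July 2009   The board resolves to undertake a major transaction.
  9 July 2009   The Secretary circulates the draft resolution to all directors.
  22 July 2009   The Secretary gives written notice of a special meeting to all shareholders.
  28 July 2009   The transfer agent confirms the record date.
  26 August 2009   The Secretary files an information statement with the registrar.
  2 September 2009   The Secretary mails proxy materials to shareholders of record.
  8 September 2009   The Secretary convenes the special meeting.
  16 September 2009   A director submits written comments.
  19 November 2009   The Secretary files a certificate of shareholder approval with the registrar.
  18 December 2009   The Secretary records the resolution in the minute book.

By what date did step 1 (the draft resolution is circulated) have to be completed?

Step 1 runs from 1 July 2009, when the board resolution is passed. The window is 5–28 days after 1 July 2009; it closes on 29 July 2009.

29 July 2009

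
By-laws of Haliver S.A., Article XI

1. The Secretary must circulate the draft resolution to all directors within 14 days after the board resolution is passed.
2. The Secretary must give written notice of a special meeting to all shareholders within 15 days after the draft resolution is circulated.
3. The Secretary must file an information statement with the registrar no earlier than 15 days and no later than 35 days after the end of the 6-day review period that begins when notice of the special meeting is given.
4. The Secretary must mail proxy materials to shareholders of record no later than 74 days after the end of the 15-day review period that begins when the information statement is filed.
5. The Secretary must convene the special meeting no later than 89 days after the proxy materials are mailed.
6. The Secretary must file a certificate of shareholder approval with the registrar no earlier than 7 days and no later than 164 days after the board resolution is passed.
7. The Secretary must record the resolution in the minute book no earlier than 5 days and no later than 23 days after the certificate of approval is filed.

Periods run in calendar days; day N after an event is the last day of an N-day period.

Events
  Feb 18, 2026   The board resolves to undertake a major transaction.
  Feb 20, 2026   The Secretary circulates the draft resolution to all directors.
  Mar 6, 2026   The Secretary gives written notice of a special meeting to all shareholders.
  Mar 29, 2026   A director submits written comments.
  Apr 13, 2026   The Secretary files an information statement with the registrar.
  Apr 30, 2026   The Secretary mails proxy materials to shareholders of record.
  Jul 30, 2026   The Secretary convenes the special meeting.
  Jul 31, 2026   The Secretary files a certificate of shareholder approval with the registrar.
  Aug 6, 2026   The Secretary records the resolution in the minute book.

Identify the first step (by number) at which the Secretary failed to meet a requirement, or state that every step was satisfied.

Step 5

(1) due by Feb 18, 2026 + 14 days = Mar 4, 2026; completed Feb 20, 2026, before the deadline.
(2) due by Feb 20, 2026 + 15 days = Mar 7, 2026; Mar 6, 2026 is within that limit.
(3) the permitted window runs from Mar 12, 2026 + 15 = Mar 27, 2026 to Mar 12, 2026 + 35 = Apr 16, 2026; done Apr 13, 2026 — within the window.
(4) due by Apr 28, 2026 + 74 days = Jul 11, 2026; done Apr 30, 2026 — timely.
(5) due by Apr 30, 2026 + 89 days = Jul 28, 2026; Jul 30, 2026 misses that deadline by 2 days.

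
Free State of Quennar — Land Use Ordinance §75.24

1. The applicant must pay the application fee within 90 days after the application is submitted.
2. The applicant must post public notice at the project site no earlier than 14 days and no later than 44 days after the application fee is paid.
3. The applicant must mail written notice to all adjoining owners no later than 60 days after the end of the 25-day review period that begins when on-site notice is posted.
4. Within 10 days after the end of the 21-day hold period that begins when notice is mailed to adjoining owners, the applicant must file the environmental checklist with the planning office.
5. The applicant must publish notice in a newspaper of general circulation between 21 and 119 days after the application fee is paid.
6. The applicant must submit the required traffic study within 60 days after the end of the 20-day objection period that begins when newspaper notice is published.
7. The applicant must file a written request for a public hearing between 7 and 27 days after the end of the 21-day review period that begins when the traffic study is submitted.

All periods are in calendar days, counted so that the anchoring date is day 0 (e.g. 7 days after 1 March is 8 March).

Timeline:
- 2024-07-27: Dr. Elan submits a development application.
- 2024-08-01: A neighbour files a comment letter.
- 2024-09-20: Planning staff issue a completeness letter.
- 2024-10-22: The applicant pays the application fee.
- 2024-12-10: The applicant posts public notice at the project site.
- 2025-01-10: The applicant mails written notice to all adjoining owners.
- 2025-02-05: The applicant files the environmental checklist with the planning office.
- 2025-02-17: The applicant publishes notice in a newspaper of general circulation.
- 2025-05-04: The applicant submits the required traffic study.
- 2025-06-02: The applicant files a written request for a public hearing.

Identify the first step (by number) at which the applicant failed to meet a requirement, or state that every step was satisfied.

Step 1: 90 days after 2024-07-27 (when the application is submitted) is 2024-10-25; done 2024-10-22 — timely.
Step 2: the window is 14–44 days after 2024-10-22 (when the application fee is paid), so 2024-11-05 through 2024-12-05; 2024-12-10 is 5 days past the end of the window.

Step 2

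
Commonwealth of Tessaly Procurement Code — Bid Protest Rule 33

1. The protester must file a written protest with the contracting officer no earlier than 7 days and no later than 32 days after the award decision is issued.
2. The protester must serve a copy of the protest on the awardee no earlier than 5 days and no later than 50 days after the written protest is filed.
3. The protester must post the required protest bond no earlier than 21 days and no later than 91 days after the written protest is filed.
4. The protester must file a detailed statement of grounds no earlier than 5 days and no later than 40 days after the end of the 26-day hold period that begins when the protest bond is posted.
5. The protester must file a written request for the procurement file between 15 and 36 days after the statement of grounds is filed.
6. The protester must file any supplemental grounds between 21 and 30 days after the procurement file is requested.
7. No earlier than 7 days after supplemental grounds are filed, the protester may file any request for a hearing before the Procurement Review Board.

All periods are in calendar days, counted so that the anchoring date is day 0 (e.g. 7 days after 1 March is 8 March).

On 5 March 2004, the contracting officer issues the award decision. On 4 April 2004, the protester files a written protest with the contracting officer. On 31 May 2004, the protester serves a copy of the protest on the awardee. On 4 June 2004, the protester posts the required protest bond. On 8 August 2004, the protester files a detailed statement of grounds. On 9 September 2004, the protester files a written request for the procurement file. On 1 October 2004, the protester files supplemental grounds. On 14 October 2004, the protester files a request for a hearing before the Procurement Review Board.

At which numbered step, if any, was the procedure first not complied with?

Step 2

(1) the permitted window runs from 5 March 2004 + 7 = 12 March 2004 to 5 March 2004 + 32 = 6 April 2004; 4 April 2004 falls inside that range.
(2) the permitted window runs from 4 April 2004 + 5 = 9 April 2004 to 4 April 2004 + 50 = 24 May 2004; done 31 May 2004 — 7 days after the window closed.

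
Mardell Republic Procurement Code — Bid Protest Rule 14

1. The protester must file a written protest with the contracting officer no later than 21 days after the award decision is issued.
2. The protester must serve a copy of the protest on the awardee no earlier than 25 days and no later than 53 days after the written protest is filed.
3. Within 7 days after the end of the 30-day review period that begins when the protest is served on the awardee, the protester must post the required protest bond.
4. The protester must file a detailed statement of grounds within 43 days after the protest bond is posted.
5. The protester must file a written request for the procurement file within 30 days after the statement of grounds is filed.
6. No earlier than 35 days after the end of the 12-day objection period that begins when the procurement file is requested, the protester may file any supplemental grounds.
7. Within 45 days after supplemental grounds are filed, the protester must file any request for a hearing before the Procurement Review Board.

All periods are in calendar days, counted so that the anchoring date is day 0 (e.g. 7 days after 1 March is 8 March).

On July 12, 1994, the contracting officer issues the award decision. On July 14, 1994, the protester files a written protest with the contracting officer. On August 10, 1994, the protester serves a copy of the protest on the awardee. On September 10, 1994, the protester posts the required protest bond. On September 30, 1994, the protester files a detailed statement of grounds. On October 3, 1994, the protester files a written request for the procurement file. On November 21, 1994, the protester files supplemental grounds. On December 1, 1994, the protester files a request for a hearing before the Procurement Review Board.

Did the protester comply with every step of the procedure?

Step 1: 21 days after July 12, 1994 (when the award decision is issued) is August 2, 1994; July 14, 1994 is within that limit.
Step 2: the window is 25–53 days after July 14, 1994 (when the written protest is filed), so August 8, 1994 through September 5, 1994; done August 10, 1994, which is between those dates.
Step 3: 7 days after September 9, 1994 (end of the 30-day review period, which began when the protest is served on the awardee on August 10, 1994) is September 16, 1994; completed September 10, 1994, before the deadline.
Step 4: 43 days after September 10, 1994 (when the protest bond is posted) is October 23, 1994; completed September 30, 1994, before the deadline.
Step 5: 30 days after September 30, 1994 (when the statement of grounds is filed) is October 30, 1994; done October 3, 1994 — timely.
Step 6: the earliest permitted date is 35 days after October 15, 1994 (end of the 12-day objection period, which began when the procurement file is requested on October 3, 1994), i.e. November 19, 1994; done November 21, 1994, after the minimum wait.
Step 7: 45 days after November 21, 1994 (when supplemental grounds are filed) is January 5, 1995; completed December 1, 1994, before the deadline.

Yes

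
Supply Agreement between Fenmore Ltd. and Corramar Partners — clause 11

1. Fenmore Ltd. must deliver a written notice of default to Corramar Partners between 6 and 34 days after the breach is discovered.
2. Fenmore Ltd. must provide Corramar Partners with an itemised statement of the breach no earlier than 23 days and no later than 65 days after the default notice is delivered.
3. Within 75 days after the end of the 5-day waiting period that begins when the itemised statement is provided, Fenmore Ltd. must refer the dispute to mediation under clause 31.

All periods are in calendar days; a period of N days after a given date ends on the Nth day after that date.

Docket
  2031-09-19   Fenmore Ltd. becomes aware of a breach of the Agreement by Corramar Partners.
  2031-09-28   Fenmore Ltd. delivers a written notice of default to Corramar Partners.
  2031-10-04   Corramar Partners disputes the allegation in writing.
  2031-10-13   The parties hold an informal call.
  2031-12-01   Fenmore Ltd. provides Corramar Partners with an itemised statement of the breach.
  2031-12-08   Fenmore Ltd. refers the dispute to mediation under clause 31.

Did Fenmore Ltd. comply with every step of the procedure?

Yes

(1) the permitted window runs from 2031-09-19 + 6 = 2031-09-25 to 2031-09-19 + 34 = 2031-10-23; done 2031-09-28, which is between those dates.
(2) the permitted window runs from 2031-09-28 + 23 = 2031-10-21 to 2031-09-28 + 65 = 2031-12-02; done 2031-12-01, which is between those dates.
(3) due by 2031-12-06 + 75 days = 2032-02-19; 2031-12-08 is within that limit.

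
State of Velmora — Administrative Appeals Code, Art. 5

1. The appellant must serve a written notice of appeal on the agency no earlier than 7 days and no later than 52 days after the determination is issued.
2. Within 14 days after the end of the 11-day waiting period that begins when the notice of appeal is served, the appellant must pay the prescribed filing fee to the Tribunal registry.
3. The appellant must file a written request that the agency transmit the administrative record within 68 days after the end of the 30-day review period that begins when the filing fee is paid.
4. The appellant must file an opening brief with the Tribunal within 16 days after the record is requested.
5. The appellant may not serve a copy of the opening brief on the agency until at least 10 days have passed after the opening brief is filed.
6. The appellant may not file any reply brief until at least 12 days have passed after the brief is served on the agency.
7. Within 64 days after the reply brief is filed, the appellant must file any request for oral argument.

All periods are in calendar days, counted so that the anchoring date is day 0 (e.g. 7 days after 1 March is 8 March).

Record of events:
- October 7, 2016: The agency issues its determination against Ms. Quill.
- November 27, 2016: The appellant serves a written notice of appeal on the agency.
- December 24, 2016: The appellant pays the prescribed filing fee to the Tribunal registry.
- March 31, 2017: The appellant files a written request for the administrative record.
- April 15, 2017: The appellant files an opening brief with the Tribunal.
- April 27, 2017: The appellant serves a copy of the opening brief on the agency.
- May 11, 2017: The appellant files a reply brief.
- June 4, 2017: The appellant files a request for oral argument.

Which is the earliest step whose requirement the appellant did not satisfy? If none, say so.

Step 2

Step 1: the window is 7–52 days after October 7, 2016 (when the determination is issued), so October 14, 2016 through November 28, 2016; November 27, 2016 falls inside that range.
Step 2: 14 days after December 8, 2016 (end of the 11-day waiting period, which began when the notice of appeal is served on November 27, 2016) is December 22, 2016; done December 24, 2016 — 2 days late.
The analysis stops there.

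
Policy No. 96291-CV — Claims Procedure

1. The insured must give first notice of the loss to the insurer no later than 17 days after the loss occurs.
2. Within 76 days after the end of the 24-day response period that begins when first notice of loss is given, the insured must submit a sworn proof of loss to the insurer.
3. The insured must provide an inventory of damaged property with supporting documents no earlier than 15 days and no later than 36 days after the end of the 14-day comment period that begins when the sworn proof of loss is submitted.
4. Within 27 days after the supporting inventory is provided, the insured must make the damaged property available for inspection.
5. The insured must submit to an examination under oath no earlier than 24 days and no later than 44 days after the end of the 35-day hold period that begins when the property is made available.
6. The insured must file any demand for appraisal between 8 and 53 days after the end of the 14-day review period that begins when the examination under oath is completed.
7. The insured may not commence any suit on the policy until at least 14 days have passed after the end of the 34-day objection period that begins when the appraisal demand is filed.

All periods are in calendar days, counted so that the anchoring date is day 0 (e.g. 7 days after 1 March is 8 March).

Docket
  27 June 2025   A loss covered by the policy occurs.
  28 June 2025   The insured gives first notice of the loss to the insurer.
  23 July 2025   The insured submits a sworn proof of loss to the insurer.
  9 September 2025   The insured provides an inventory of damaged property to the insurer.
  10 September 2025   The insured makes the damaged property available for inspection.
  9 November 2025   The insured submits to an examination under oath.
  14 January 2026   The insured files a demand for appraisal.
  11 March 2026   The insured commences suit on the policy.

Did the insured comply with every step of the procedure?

Yes

(1) due by 27 June 2025 + 17 days = 14 July 2025; 28 June 2025 is within that limit.
(2) due by 22 July 2025 + 76 days = 6 October 2025; 23 July 2025 is within that limit.
(3) the permitted window runs from 6 August 2025 + 15 = 21 August 2025 to 6 August 2025 + 36 = 11 September 2025; done 9 September 2025 — within the window.
(4) due by 9 September 2025 + 27 days = 6 October 2025; 10 September 2025 is within that limit.
(5) the permitted window runs from 15 October 2025 + 24 = 8 November 2025 to 15 October 2025 + 44 = 28 November 2025; done 9 November 2025, which is between those dates.
(6) the permitted window runs from 23 November 2025 + 8 = 1 December 2025 to 23 November 2025 + 53 = 15 January 2026; 14 January 2026 falls inside that range.
(7) permitted from 17 February 2026 + 14 days = 3 March 2026 onward; done 11 March 2026, after the minimum wait.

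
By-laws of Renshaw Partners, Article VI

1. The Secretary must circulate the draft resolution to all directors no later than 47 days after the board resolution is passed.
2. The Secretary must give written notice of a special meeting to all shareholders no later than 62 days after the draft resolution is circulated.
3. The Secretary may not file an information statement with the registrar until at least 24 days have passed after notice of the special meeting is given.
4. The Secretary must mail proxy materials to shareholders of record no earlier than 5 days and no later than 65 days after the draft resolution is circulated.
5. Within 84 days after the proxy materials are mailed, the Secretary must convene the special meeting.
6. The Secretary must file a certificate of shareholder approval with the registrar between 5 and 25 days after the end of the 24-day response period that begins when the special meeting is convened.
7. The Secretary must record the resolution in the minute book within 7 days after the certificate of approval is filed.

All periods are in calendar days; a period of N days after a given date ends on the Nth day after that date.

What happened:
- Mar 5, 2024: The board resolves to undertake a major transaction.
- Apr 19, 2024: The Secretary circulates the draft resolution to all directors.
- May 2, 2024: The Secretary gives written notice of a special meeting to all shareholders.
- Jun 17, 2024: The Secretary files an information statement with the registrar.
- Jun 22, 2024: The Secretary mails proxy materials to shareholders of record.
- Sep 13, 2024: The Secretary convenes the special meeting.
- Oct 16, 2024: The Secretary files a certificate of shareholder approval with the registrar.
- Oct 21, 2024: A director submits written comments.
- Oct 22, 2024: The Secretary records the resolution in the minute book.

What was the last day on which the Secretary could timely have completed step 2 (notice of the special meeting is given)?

Step 2 runs from Apr 19, 2024, when the draft resolution is circulated. 62 days after Apr 19, 2024 is Jun 20, 2024.

Jun 20, 2024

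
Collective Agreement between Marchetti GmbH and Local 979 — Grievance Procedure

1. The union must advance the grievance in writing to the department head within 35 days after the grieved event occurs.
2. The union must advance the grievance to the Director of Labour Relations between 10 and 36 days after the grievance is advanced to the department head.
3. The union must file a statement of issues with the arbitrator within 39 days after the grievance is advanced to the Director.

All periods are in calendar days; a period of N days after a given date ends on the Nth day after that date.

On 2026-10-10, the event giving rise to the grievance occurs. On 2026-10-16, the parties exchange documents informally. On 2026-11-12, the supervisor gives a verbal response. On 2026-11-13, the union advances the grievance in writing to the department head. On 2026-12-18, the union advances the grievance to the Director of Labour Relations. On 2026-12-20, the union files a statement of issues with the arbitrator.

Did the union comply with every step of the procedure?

Yes

(1) due by 2026-10-10 + 35 days = 2026-11-14; 2026-11-13 is within that limit.
(2) the permitted window runs from 2026-11-13 + 10 = 2026-11-23 to 2026-11-13 + 36 = 2026-12-19; 2026-12-18 falls inside that range.
(3) due by 2026-12-18 + 39 days = 2027-01-26; completed 2026-12-20, before the deadline.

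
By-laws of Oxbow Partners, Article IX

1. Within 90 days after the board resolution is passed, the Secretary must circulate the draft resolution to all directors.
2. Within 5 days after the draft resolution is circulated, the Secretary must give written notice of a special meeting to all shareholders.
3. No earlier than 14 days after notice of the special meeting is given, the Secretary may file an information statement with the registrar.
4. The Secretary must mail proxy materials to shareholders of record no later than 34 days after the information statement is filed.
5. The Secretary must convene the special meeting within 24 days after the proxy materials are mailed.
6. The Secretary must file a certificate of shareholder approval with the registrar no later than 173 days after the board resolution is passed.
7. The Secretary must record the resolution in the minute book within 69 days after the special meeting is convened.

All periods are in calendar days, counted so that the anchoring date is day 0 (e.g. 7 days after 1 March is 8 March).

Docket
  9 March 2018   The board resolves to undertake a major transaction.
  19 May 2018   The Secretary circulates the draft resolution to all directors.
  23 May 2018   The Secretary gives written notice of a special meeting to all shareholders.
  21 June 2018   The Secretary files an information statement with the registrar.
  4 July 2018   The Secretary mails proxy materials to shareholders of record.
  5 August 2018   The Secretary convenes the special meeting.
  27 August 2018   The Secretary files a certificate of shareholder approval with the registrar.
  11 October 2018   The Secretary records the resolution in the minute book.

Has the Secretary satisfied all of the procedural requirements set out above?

No

Step 1: 90 days after 9 March 2018 (when the board resolution is passed) is 7 June 2018; completed 19 May 2018, before the deadline.
Step 2: 5 days after 19 May 2018 (when the draft resolution is circulated) is 24 May 2018; done 23 May 2018 — timely.
Step 3: the earliest permitted date is 14 days after 23 May 2018 (when notice of the special meeting is given), i.e. 6 June 2018; done 21 June 2018 — permitted.
Step 4: 34 days after 21 June 2018 (when the information statement is filed) is 25 July 2018; done 4 July 2018 — timely.
Step 5: 24 days after 4 July 2018 (when the proxy materials are mailed) is 28 July 2018; done 5 August 2018 — 8 days late.
That is the first point of non-compliance.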